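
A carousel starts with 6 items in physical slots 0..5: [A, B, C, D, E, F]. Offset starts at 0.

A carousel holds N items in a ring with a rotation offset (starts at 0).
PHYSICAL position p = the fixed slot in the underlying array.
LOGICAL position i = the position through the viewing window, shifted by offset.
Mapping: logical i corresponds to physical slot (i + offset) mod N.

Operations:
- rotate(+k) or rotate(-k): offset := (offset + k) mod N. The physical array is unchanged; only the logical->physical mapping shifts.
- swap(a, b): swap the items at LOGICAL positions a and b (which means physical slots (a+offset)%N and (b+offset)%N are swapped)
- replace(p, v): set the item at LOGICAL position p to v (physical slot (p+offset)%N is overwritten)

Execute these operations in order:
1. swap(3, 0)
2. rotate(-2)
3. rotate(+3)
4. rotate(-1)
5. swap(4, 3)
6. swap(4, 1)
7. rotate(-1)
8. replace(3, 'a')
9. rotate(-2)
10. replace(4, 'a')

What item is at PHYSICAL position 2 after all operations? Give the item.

After op 1 (swap(3, 0)): offset=0, physical=[D,B,C,A,E,F], logical=[D,B,C,A,E,F]
After op 2 (rotate(-2)): offset=4, physical=[D,B,C,A,E,F], logical=[E,F,D,B,C,A]
After op 3 (rotate(+3)): offset=1, physical=[D,B,C,A,E,F], logical=[B,C,A,E,F,D]
After op 4 (rotate(-1)): offset=0, physical=[D,B,C,A,E,F], logical=[D,B,C,A,E,F]
After op 5 (swap(4, 3)): offset=0, physical=[D,B,C,E,A,F], logical=[D,B,C,E,A,F]
After op 6 (swap(4, 1)): offset=0, physical=[D,A,C,E,B,F], logical=[D,A,C,E,B,F]
After op 7 (rotate(-1)): offset=5, physical=[D,A,C,E,B,F], logical=[F,D,A,C,E,B]
After op 8 (replace(3, 'a')): offset=5, physical=[D,A,a,E,B,F], logical=[F,D,A,a,E,B]
After op 9 (rotate(-2)): offset=3, physical=[D,A,a,E,B,F], logical=[E,B,F,D,A,a]
After op 10 (replace(4, 'a')): offset=3, physical=[D,a,a,E,B,F], logical=[E,B,F,D,a,a]

Answer: a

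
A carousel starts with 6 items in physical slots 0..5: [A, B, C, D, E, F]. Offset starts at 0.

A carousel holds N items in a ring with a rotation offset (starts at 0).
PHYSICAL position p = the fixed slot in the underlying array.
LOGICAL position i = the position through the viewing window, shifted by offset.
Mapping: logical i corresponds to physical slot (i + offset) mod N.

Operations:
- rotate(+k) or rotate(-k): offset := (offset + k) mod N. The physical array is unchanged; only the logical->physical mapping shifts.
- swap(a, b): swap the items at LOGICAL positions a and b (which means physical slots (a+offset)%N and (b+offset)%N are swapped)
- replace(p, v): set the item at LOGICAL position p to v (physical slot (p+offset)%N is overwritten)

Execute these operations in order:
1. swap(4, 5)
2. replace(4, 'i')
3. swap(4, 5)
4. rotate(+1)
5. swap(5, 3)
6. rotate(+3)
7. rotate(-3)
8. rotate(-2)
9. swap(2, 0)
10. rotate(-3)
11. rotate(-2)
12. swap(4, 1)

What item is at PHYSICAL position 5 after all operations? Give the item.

After op 1 (swap(4, 5)): offset=0, physical=[A,B,C,D,F,E], logical=[A,B,C,D,F,E]
After op 2 (replace(4, 'i')): offset=0, physical=[A,B,C,D,i,E], logical=[A,B,C,D,i,E]
After op 3 (swap(4, 5)): offset=0, physical=[A,B,C,D,E,i], logical=[A,B,C,D,E,i]
After op 4 (rotate(+1)): offset=1, physical=[A,B,C,D,E,i], logical=[B,C,D,E,i,A]
After op 5 (swap(5, 3)): offset=1, physical=[E,B,C,D,A,i], logical=[B,C,D,A,i,E]
After op 6 (rotate(+3)): offset=4, physical=[E,B,C,D,A,i], logical=[A,i,E,B,C,D]
After op 7 (rotate(-3)): offset=1, physical=[E,B,C,D,A,i], logical=[B,C,D,A,i,E]
After op 8 (rotate(-2)): offset=5, physical=[E,B,C,D,A,i], logical=[i,E,B,C,D,A]
After op 9 (swap(2, 0)): offset=5, physical=[E,i,C,D,A,B], logical=[B,E,i,C,D,A]
After op 10 (rotate(-3)): offset=2, physical=[E,i,C,D,A,B], logical=[C,D,A,B,E,i]
After op 11 (rotate(-2)): offset=0, physical=[E,i,C,D,A,B], logical=[E,i,C,D,A,B]
After op 12 (swap(4, 1)): offset=0, physical=[E,A,C,D,i,B], logical=[E,A,C,D,i,B]

Answer: B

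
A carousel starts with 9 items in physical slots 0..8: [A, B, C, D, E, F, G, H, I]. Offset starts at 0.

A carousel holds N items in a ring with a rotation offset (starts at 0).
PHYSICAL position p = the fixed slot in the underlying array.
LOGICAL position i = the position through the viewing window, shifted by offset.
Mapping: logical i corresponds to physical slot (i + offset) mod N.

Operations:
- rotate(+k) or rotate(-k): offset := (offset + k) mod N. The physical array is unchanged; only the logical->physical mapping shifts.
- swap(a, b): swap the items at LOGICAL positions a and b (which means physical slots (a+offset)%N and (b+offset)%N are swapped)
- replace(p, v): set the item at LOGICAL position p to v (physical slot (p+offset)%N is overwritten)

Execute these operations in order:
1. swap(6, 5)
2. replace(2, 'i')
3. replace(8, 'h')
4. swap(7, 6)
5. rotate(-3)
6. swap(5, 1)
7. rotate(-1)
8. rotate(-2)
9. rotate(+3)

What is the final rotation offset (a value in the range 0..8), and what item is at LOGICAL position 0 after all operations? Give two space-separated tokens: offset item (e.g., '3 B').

Answer: 6 H

Derivation:
After op 1 (swap(6, 5)): offset=0, physical=[A,B,C,D,E,G,F,H,I], logical=[A,B,C,D,E,G,F,H,I]
After op 2 (replace(2, 'i')): offset=0, physical=[A,B,i,D,E,G,F,H,I], logical=[A,B,i,D,E,G,F,H,I]
After op 3 (replace(8, 'h')): offset=0, physical=[A,B,i,D,E,G,F,H,h], logical=[A,B,i,D,E,G,F,H,h]
After op 4 (swap(7, 6)): offset=0, physical=[A,B,i,D,E,G,H,F,h], logical=[A,B,i,D,E,G,H,F,h]
After op 5 (rotate(-3)): offset=6, physical=[A,B,i,D,E,G,H,F,h], logical=[H,F,h,A,B,i,D,E,G]
After op 6 (swap(5, 1)): offset=6, physical=[A,B,F,D,E,G,H,i,h], logical=[H,i,h,A,B,F,D,E,G]
After op 7 (rotate(-1)): offset=5, physical=[A,B,F,D,E,G,H,i,h], logical=[G,H,i,h,A,B,F,D,E]
After op 8 (rotate(-2)): offset=3, physical=[A,B,F,D,E,G,H,i,h], logical=[D,E,G,H,i,h,A,B,F]
After op 9 (rotate(+3)): offset=6, physical=[A,B,F,D,E,G,H,i,h], logical=[H,i,h,A,B,F,D,E,G]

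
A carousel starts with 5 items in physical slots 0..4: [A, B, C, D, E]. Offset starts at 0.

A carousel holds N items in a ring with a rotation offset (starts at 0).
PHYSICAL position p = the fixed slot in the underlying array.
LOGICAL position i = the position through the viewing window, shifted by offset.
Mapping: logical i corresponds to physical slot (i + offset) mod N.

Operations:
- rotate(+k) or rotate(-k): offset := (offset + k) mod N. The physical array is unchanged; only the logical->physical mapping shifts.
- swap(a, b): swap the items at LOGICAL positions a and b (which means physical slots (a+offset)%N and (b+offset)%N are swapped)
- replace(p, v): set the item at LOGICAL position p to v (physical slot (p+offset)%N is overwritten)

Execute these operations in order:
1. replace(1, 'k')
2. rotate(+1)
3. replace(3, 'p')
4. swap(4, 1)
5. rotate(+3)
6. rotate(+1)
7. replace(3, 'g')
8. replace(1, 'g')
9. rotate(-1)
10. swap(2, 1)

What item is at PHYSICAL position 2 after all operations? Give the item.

Answer: A

Derivation:
After op 1 (replace(1, 'k')): offset=0, physical=[A,k,C,D,E], logical=[A,k,C,D,E]
After op 2 (rotate(+1)): offset=1, physical=[A,k,C,D,E], logical=[k,C,D,E,A]
After op 3 (replace(3, 'p')): offset=1, physical=[A,k,C,D,p], logical=[k,C,D,p,A]
After op 4 (swap(4, 1)): offset=1, physical=[C,k,A,D,p], logical=[k,A,D,p,C]
After op 5 (rotate(+3)): offset=4, physical=[C,k,A,D,p], logical=[p,C,k,A,D]
After op 6 (rotate(+1)): offset=0, physical=[C,k,A,D,p], logical=[C,k,A,D,p]
After op 7 (replace(3, 'g')): offset=0, physical=[C,k,A,g,p], logical=[C,k,A,g,p]
After op 8 (replace(1, 'g')): offset=0, physical=[C,g,A,g,p], logical=[C,g,A,g,p]
After op 9 (rotate(-1)): offset=4, physical=[C,g,A,g,p], logical=[p,C,g,A,g]
After op 10 (swap(2, 1)): offset=4, physical=[g,C,A,g,p], logical=[p,g,C,A,g]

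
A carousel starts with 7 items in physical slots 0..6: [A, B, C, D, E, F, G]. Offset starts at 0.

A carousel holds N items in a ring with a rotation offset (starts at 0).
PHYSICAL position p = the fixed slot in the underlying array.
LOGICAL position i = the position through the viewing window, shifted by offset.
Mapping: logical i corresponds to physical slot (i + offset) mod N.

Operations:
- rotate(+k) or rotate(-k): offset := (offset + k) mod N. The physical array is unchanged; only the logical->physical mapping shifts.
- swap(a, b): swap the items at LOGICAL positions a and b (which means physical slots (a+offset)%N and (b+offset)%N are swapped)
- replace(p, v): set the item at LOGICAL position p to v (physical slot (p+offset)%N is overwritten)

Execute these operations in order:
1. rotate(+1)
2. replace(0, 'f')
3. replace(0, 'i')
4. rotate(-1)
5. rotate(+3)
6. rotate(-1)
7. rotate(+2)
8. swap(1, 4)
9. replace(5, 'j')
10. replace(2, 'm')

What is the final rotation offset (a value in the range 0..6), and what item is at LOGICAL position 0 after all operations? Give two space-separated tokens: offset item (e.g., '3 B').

After op 1 (rotate(+1)): offset=1, physical=[A,B,C,D,E,F,G], logical=[B,C,D,E,F,G,A]
After op 2 (replace(0, 'f')): offset=1, physical=[A,f,C,D,E,F,G], logical=[f,C,D,E,F,G,A]
After op 3 (replace(0, 'i')): offset=1, physical=[A,i,C,D,E,F,G], logical=[i,C,D,E,F,G,A]
After op 4 (rotate(-1)): offset=0, physical=[A,i,C,D,E,F,G], logical=[A,i,C,D,E,F,G]
After op 5 (rotate(+3)): offset=3, physical=[A,i,C,D,E,F,G], logical=[D,E,F,G,A,i,C]
After op 6 (rotate(-1)): offset=2, physical=[A,i,C,D,E,F,G], logical=[C,D,E,F,G,A,i]
After op 7 (rotate(+2)): offset=4, physical=[A,i,C,D,E,F,G], logical=[E,F,G,A,i,C,D]
After op 8 (swap(1, 4)): offset=4, physical=[A,F,C,D,E,i,G], logical=[E,i,G,A,F,C,D]
After op 9 (replace(5, 'j')): offset=4, physical=[A,F,j,D,E,i,G], logical=[E,i,G,A,F,j,D]
After op 10 (replace(2, 'm')): offset=4, physical=[A,F,j,D,E,i,m], logical=[E,i,m,A,F,j,D]

Answer: 4 E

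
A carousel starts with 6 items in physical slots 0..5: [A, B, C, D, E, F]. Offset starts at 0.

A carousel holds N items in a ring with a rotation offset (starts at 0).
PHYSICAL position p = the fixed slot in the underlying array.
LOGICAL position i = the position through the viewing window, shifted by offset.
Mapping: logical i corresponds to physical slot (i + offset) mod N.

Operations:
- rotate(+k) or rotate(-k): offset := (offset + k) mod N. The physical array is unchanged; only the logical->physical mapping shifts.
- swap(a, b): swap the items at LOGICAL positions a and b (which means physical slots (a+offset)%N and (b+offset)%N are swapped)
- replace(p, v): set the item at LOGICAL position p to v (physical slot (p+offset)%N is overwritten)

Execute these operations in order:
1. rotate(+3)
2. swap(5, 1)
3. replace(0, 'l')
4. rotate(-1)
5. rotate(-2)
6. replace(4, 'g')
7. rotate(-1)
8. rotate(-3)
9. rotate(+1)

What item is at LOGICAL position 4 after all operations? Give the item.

Answer: B

Derivation:
After op 1 (rotate(+3)): offset=3, physical=[A,B,C,D,E,F], logical=[D,E,F,A,B,C]
After op 2 (swap(5, 1)): offset=3, physical=[A,B,E,D,C,F], logical=[D,C,F,A,B,E]
After op 3 (replace(0, 'l')): offset=3, physical=[A,B,E,l,C,F], logical=[l,C,F,A,B,E]
After op 4 (rotate(-1)): offset=2, physical=[A,B,E,l,C,F], logical=[E,l,C,F,A,B]
After op 5 (rotate(-2)): offset=0, physical=[A,B,E,l,C,F], logical=[A,B,E,l,C,F]
After op 6 (replace(4, 'g')): offset=0, physical=[A,B,E,l,g,F], logical=[A,B,E,l,g,F]
After op 7 (rotate(-1)): offset=5, physical=[A,B,E,l,g,F], logical=[F,A,B,E,l,g]
After op 8 (rotate(-3)): offset=2, physical=[A,B,E,l,g,F], logical=[E,l,g,F,A,B]
After op 9 (rotate(+1)): offset=3, physical=[A,B,E,l,g,F], logical=[l,g,F,A,B,E]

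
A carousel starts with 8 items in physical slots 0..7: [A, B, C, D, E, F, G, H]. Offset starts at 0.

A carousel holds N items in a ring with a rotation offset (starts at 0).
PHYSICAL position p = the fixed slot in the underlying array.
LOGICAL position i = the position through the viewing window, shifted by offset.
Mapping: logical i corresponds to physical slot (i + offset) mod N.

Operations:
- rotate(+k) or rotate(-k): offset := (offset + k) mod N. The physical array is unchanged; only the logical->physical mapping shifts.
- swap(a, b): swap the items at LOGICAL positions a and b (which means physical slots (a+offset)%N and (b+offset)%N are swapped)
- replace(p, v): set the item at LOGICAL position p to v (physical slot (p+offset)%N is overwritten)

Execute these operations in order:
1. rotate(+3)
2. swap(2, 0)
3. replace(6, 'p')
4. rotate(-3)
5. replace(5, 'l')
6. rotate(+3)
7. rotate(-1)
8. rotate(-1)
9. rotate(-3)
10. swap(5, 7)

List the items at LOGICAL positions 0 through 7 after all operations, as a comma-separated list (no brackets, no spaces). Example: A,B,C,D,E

After op 1 (rotate(+3)): offset=3, physical=[A,B,C,D,E,F,G,H], logical=[D,E,F,G,H,A,B,C]
After op 2 (swap(2, 0)): offset=3, physical=[A,B,C,F,E,D,G,H], logical=[F,E,D,G,H,A,B,C]
After op 3 (replace(6, 'p')): offset=3, physical=[A,p,C,F,E,D,G,H], logical=[F,E,D,G,H,A,p,C]
After op 4 (rotate(-3)): offset=0, physical=[A,p,C,F,E,D,G,H], logical=[A,p,C,F,E,D,G,H]
After op 5 (replace(5, 'l')): offset=0, physical=[A,p,C,F,E,l,G,H], logical=[A,p,C,F,E,l,G,H]
After op 6 (rotate(+3)): offset=3, physical=[A,p,C,F,E,l,G,H], logical=[F,E,l,G,H,A,p,C]
After op 7 (rotate(-1)): offset=2, physical=[A,p,C,F,E,l,G,H], logical=[C,F,E,l,G,H,A,p]
After op 8 (rotate(-1)): offset=1, physical=[A,p,C,F,E,l,G,H], logical=[p,C,F,E,l,G,H,A]
After op 9 (rotate(-3)): offset=6, physical=[A,p,C,F,E,l,G,H], logical=[G,H,A,p,C,F,E,l]
After op 10 (swap(5, 7)): offset=6, physical=[A,p,C,l,E,F,G,H], logical=[G,H,A,p,C,l,E,F]

Answer: G,H,A,p,C,l,E,F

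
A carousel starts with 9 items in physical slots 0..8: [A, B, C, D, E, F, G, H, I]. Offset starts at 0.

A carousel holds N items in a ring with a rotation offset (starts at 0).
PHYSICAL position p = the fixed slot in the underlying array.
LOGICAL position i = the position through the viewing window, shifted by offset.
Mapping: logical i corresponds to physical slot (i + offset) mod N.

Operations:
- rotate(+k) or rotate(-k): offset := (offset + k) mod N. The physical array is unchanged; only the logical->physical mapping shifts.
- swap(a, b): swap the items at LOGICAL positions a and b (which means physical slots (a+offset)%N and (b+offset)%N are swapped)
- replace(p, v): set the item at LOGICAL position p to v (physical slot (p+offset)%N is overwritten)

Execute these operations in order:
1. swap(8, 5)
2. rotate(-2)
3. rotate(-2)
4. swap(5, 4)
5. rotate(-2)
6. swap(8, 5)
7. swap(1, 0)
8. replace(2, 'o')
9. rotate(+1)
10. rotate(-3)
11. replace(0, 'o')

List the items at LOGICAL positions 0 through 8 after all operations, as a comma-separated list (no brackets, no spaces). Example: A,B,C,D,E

Answer: o,F,E,D,o,G,H,C,B

Derivation:
After op 1 (swap(8, 5)): offset=0, physical=[A,B,C,D,E,I,G,H,F], logical=[A,B,C,D,E,I,G,H,F]
After op 2 (rotate(-2)): offset=7, physical=[A,B,C,D,E,I,G,H,F], logical=[H,F,A,B,C,D,E,I,G]
After op 3 (rotate(-2)): offset=5, physical=[A,B,C,D,E,I,G,H,F], logical=[I,G,H,F,A,B,C,D,E]
After op 4 (swap(5, 4)): offset=5, physical=[B,A,C,D,E,I,G,H,F], logical=[I,G,H,F,B,A,C,D,E]
After op 5 (rotate(-2)): offset=3, physical=[B,A,C,D,E,I,G,H,F], logical=[D,E,I,G,H,F,B,A,C]
After op 6 (swap(8, 5)): offset=3, physical=[B,A,F,D,E,I,G,H,C], logical=[D,E,I,G,H,C,B,A,F]
After op 7 (swap(1, 0)): offset=3, physical=[B,A,F,E,D,I,G,H,C], logical=[E,D,I,G,H,C,B,A,F]
After op 8 (replace(2, 'o')): offset=3, physical=[B,A,F,E,D,o,G,H,C], logical=[E,D,o,G,H,C,B,A,F]
After op 9 (rotate(+1)): offset=4, physical=[B,A,F,E,D,o,G,H,C], logical=[D,o,G,H,C,B,A,F,E]
After op 10 (rotate(-3)): offset=1, physical=[B,A,F,E,D,o,G,H,C], logical=[A,F,E,D,o,G,H,C,B]
After op 11 (replace(0, 'o')): offset=1, physical=[B,o,F,E,D,o,G,H,C], logical=[o,F,E,D,o,G,H,C,B]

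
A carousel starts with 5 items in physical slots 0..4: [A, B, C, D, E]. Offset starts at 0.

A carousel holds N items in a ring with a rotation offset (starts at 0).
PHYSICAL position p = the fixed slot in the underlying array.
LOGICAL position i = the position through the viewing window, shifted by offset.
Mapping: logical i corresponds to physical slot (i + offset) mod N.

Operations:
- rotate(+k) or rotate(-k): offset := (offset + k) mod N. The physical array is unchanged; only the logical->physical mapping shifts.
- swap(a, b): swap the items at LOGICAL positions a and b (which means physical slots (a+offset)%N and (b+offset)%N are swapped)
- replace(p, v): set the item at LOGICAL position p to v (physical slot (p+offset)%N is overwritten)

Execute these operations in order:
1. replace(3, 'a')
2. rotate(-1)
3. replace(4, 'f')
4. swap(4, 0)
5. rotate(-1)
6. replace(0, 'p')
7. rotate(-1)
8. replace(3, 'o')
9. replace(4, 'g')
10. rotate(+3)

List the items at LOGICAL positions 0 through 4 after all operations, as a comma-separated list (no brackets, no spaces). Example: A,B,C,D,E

After op 1 (replace(3, 'a')): offset=0, physical=[A,B,C,a,E], logical=[A,B,C,a,E]
After op 2 (rotate(-1)): offset=4, physical=[A,B,C,a,E], logical=[E,A,B,C,a]
After op 3 (replace(4, 'f')): offset=4, physical=[A,B,C,f,E], logical=[E,A,B,C,f]
After op 4 (swap(4, 0)): offset=4, physical=[A,B,C,E,f], logical=[f,A,B,C,E]
After op 5 (rotate(-1)): offset=3, physical=[A,B,C,E,f], logical=[E,f,A,B,C]
After op 6 (replace(0, 'p')): offset=3, physical=[A,B,C,p,f], logical=[p,f,A,B,C]
After op 7 (rotate(-1)): offset=2, physical=[A,B,C,p,f], logical=[C,p,f,A,B]
After op 8 (replace(3, 'o')): offset=2, physical=[o,B,C,p,f], logical=[C,p,f,o,B]
After op 9 (replace(4, 'g')): offset=2, physical=[o,g,C,p,f], logical=[C,p,f,o,g]
After op 10 (rotate(+3)): offset=0, physical=[o,g,C,p,f], logical=[o,g,C,p,f]

Answer: o,g,C,p,f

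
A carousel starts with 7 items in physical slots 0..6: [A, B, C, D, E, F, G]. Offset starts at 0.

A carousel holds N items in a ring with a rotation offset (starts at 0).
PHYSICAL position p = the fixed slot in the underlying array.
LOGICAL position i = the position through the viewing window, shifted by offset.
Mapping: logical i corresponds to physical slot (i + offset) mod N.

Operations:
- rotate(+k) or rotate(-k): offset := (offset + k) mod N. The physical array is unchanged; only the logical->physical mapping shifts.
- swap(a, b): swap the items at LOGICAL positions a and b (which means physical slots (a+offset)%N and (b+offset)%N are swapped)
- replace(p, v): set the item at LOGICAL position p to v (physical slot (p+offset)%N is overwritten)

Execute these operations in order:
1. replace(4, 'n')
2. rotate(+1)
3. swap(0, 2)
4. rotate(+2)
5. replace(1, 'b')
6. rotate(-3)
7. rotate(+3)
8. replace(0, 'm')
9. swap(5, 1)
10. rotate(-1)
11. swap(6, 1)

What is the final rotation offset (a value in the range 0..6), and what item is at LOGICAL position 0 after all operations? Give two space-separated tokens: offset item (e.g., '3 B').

Answer: 2 C

Derivation:
After op 1 (replace(4, 'n')): offset=0, physical=[A,B,C,D,n,F,G], logical=[A,B,C,D,n,F,G]
After op 2 (rotate(+1)): offset=1, physical=[A,B,C,D,n,F,G], logical=[B,C,D,n,F,G,A]
After op 3 (swap(0, 2)): offset=1, physical=[A,D,C,B,n,F,G], logical=[D,C,B,n,F,G,A]
After op 4 (rotate(+2)): offset=3, physical=[A,D,C,B,n,F,G], logical=[B,n,F,G,A,D,C]
After op 5 (replace(1, 'b')): offset=3, physical=[A,D,C,B,b,F,G], logical=[B,b,F,G,A,D,C]
After op 6 (rotate(-3)): offset=0, physical=[A,D,C,B,b,F,G], logical=[A,D,C,B,b,F,G]
After op 7 (rotate(+3)): offset=3, physical=[A,D,C,B,b,F,G], logical=[B,b,F,G,A,D,C]
After op 8 (replace(0, 'm')): offset=3, physical=[A,D,C,m,b,F,G], logical=[m,b,F,G,A,D,C]
After op 9 (swap(5, 1)): offset=3, physical=[A,b,C,m,D,F,G], logical=[m,D,F,G,A,b,C]
After op 10 (rotate(-1)): offset=2, physical=[A,b,C,m,D,F,G], logical=[C,m,D,F,G,A,b]
After op 11 (swap(6, 1)): offset=2, physical=[A,m,C,b,D,F,G], logical=[C,b,D,F,G,A,m]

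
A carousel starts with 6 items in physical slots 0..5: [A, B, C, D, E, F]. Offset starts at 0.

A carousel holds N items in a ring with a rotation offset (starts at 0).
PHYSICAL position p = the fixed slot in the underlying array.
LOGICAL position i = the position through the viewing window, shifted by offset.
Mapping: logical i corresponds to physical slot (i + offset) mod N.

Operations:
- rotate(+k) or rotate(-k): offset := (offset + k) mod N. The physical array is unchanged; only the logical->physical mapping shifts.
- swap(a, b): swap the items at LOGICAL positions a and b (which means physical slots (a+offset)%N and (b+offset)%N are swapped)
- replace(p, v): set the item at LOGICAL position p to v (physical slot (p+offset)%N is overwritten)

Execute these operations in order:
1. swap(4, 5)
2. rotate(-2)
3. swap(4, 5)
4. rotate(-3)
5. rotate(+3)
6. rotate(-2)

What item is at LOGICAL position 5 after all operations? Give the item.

After op 1 (swap(4, 5)): offset=0, physical=[A,B,C,D,F,E], logical=[A,B,C,D,F,E]
After op 2 (rotate(-2)): offset=4, physical=[A,B,C,D,F,E], logical=[F,E,A,B,C,D]
After op 3 (swap(4, 5)): offset=4, physical=[A,B,D,C,F,E], logical=[F,E,A,B,D,C]
After op 4 (rotate(-3)): offset=1, physical=[A,B,D,C,F,E], logical=[B,D,C,F,E,A]
After op 5 (rotate(+3)): offset=4, physical=[A,B,D,C,F,E], logical=[F,E,A,B,D,C]
After op 6 (rotate(-2)): offset=2, physical=[A,B,D,C,F,E], logical=[D,C,F,E,A,B]

Answer: B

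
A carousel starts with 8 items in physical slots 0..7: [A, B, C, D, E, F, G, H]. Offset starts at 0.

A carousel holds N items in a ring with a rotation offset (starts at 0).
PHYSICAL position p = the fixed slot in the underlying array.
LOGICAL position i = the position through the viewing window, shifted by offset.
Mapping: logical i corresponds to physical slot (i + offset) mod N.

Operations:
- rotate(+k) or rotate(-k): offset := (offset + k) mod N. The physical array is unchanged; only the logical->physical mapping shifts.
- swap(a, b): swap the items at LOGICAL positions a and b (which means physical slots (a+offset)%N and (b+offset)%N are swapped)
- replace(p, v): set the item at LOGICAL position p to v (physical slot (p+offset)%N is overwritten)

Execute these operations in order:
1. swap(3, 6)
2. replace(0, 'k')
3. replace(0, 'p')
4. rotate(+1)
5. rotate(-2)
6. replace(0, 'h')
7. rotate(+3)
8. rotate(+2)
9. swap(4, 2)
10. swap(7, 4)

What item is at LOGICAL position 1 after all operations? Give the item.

Answer: F

Derivation:
After op 1 (swap(3, 6)): offset=0, physical=[A,B,C,G,E,F,D,H], logical=[A,B,C,G,E,F,D,H]
After op 2 (replace(0, 'k')): offset=0, physical=[k,B,C,G,E,F,D,H], logical=[k,B,C,G,E,F,D,H]
After op 3 (replace(0, 'p')): offset=0, physical=[p,B,C,G,E,F,D,H], logical=[p,B,C,G,E,F,D,H]
After op 4 (rotate(+1)): offset=1, physical=[p,B,C,G,E,F,D,H], logical=[B,C,G,E,F,D,H,p]
After op 5 (rotate(-2)): offset=7, physical=[p,B,C,G,E,F,D,H], logical=[H,p,B,C,G,E,F,D]
After op 6 (replace(0, 'h')): offset=7, physical=[p,B,C,G,E,F,D,h], logical=[h,p,B,C,G,E,F,D]
After op 7 (rotate(+3)): offset=2, physical=[p,B,C,G,E,F,D,h], logical=[C,G,E,F,D,h,p,B]
After op 8 (rotate(+2)): offset=4, physical=[p,B,C,G,E,F,D,h], logical=[E,F,D,h,p,B,C,G]
After op 9 (swap(4, 2)): offset=4, physical=[D,B,C,G,E,F,p,h], logical=[E,F,p,h,D,B,C,G]
After op 10 (swap(7, 4)): offset=4, physical=[G,B,C,D,E,F,p,h], logical=[E,F,p,h,G,B,C,D]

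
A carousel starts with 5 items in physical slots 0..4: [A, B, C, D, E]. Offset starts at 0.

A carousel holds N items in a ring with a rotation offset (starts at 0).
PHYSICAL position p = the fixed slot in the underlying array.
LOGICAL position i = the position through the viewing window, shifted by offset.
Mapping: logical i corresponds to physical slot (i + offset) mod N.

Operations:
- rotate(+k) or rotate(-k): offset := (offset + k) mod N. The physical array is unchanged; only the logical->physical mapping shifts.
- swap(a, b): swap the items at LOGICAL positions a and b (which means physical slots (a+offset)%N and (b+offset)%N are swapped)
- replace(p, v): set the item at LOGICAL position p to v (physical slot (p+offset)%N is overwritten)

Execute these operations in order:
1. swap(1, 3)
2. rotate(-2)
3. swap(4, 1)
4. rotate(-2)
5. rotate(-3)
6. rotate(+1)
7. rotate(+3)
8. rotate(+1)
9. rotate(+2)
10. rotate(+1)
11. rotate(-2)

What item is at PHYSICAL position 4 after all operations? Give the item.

Answer: C

Derivation:
After op 1 (swap(1, 3)): offset=0, physical=[A,D,C,B,E], logical=[A,D,C,B,E]
After op 2 (rotate(-2)): offset=3, physical=[A,D,C,B,E], logical=[B,E,A,D,C]
After op 3 (swap(4, 1)): offset=3, physical=[A,D,E,B,C], logical=[B,C,A,D,E]
After op 4 (rotate(-2)): offset=1, physical=[A,D,E,B,C], logical=[D,E,B,C,A]
After op 5 (rotate(-3)): offset=3, physical=[A,D,E,B,C], logical=[B,C,A,D,E]
After op 6 (rotate(+1)): offset=4, physical=[A,D,E,B,C], logical=[C,A,D,E,B]
After op 7 (rotate(+3)): offset=2, physical=[A,D,E,B,C], logical=[E,B,C,A,D]
After op 8 (rotate(+1)): offset=3, physical=[A,D,E,B,C], logical=[B,C,A,D,E]
After op 9 (rotate(+2)): offset=0, physical=[A,D,E,B,C], logical=[A,D,E,B,C]
After op 10 (rotate(+1)): offset=1, physical=[A,D,E,B,C], logical=[D,E,B,C,A]
After op 11 (rotate(-2)): offset=4, physical=[A,D,E,B,C], logical=[C,A,D,E,B]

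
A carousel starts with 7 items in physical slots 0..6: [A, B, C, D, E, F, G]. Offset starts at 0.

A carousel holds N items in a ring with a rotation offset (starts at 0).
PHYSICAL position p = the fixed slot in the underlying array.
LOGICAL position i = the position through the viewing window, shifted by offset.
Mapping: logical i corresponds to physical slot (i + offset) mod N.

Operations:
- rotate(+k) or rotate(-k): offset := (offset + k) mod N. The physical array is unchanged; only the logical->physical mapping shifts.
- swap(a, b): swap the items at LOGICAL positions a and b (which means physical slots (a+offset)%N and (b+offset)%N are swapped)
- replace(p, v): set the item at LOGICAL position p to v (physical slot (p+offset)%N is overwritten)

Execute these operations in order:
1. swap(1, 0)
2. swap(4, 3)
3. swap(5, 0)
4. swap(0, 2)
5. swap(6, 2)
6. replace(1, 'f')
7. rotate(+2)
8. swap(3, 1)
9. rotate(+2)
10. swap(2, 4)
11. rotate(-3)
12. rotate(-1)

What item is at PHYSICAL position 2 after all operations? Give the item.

Answer: G

Derivation:
After op 1 (swap(1, 0)): offset=0, physical=[B,A,C,D,E,F,G], logical=[B,A,C,D,E,F,G]
After op 2 (swap(4, 3)): offset=0, physical=[B,A,C,E,D,F,G], logical=[B,A,C,E,D,F,G]
After op 3 (swap(5, 0)): offset=0, physical=[F,A,C,E,D,B,G], logical=[F,A,C,E,D,B,G]
After op 4 (swap(0, 2)): offset=0, physical=[C,A,F,E,D,B,G], logical=[C,A,F,E,D,B,G]
After op 5 (swap(6, 2)): offset=0, physical=[C,A,G,E,D,B,F], logical=[C,A,G,E,D,B,F]
After op 6 (replace(1, 'f')): offset=0, physical=[C,f,G,E,D,B,F], logical=[C,f,G,E,D,B,F]
After op 7 (rotate(+2)): offset=2, physical=[C,f,G,E,D,B,F], logical=[G,E,D,B,F,C,f]
After op 8 (swap(3, 1)): offset=2, physical=[C,f,G,B,D,E,F], logical=[G,B,D,E,F,C,f]
After op 9 (rotate(+2)): offset=4, physical=[C,f,G,B,D,E,F], logical=[D,E,F,C,f,G,B]
After op 10 (swap(2, 4)): offset=4, physical=[C,F,G,B,D,E,f], logical=[D,E,f,C,F,G,B]
After op 11 (rotate(-3)): offset=1, physical=[C,F,G,B,D,E,f], logical=[F,G,B,D,E,f,C]
After op 12 (rotate(-1)): offset=0, physical=[C,F,G,B,D,E,f], logical=[C,F,G,B,D,E,f]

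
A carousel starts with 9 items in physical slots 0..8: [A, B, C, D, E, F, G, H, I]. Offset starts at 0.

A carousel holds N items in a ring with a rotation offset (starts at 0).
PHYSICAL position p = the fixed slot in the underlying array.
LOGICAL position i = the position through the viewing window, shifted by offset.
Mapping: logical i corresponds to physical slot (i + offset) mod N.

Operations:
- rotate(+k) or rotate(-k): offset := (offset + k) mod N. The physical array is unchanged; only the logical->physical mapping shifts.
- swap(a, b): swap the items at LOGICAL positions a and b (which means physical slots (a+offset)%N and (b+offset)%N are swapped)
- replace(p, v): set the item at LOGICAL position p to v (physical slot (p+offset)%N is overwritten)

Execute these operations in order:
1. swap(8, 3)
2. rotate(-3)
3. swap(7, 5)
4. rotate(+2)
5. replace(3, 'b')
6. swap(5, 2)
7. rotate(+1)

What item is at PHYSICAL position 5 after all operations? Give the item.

After op 1 (swap(8, 3)): offset=0, physical=[A,B,C,I,E,F,G,H,D], logical=[A,B,C,I,E,F,G,H,D]
After op 2 (rotate(-3)): offset=6, physical=[A,B,C,I,E,F,G,H,D], logical=[G,H,D,A,B,C,I,E,F]
After op 3 (swap(7, 5)): offset=6, physical=[A,B,E,I,C,F,G,H,D], logical=[G,H,D,A,B,E,I,C,F]
After op 4 (rotate(+2)): offset=8, physical=[A,B,E,I,C,F,G,H,D], logical=[D,A,B,E,I,C,F,G,H]
After op 5 (replace(3, 'b')): offset=8, physical=[A,B,b,I,C,F,G,H,D], logical=[D,A,B,b,I,C,F,G,H]
After op 6 (swap(5, 2)): offset=8, physical=[A,C,b,I,B,F,G,H,D], logical=[D,A,C,b,I,B,F,G,H]
After op 7 (rotate(+1)): offset=0, physical=[A,C,b,I,B,F,G,H,D], logical=[A,C,b,I,B,F,G,H,D]

Answer: F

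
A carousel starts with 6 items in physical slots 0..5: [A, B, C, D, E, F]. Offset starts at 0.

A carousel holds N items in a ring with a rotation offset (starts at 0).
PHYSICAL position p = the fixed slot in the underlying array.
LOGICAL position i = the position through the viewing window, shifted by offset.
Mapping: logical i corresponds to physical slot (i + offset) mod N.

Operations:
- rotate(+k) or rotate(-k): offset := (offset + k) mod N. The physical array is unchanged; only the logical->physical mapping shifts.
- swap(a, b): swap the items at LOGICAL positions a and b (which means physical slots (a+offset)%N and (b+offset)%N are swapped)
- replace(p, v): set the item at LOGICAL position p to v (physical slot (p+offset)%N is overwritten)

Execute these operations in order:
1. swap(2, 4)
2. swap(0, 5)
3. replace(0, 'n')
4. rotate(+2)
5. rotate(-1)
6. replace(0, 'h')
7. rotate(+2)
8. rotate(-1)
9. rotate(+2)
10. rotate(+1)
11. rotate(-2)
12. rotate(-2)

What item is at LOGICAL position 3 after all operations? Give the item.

Answer: C

Derivation:
After op 1 (swap(2, 4)): offset=0, physical=[A,B,E,D,C,F], logical=[A,B,E,D,C,F]
After op 2 (swap(0, 5)): offset=0, physical=[F,B,E,D,C,A], logical=[F,B,E,D,C,A]
After op 3 (replace(0, 'n')): offset=0, physical=[n,B,E,D,C,A], logical=[n,B,E,D,C,A]
After op 4 (rotate(+2)): offset=2, physical=[n,B,E,D,C,A], logical=[E,D,C,A,n,B]
After op 5 (rotate(-1)): offset=1, physical=[n,B,E,D,C,A], logical=[B,E,D,C,A,n]
After op 6 (replace(0, 'h')): offset=1, physical=[n,h,E,D,C,A], logical=[h,E,D,C,A,n]
After op 7 (rotate(+2)): offset=3, physical=[n,h,E,D,C,A], logical=[D,C,A,n,h,E]
After op 8 (rotate(-1)): offset=2, physical=[n,h,E,D,C,A], logical=[E,D,C,A,n,h]
After op 9 (rotate(+2)): offset=4, physical=[n,h,E,D,C,A], logical=[C,A,n,h,E,D]
After op 10 (rotate(+1)): offset=5, physical=[n,h,E,D,C,A], logical=[A,n,h,E,D,C]
After op 11 (rotate(-2)): offset=3, physical=[n,h,E,D,C,A], logical=[D,C,A,n,h,E]
After op 12 (rotate(-2)): offset=1, physical=[n,h,E,D,C,A], logical=[h,E,D,C,A,n]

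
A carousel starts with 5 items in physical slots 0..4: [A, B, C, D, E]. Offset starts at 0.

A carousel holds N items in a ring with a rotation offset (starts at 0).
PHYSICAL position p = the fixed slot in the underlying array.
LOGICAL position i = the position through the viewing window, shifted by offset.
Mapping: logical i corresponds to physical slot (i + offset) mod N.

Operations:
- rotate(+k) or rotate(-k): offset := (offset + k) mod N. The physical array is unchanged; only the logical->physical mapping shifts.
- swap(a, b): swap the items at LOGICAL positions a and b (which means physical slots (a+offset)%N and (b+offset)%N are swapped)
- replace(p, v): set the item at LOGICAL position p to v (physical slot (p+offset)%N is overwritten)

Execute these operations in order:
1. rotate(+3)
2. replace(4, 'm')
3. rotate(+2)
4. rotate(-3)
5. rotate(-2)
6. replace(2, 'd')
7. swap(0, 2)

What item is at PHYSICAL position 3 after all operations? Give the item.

Answer: D

Derivation:
After op 1 (rotate(+3)): offset=3, physical=[A,B,C,D,E], logical=[D,E,A,B,C]
After op 2 (replace(4, 'm')): offset=3, physical=[A,B,m,D,E], logical=[D,E,A,B,m]
After op 3 (rotate(+2)): offset=0, physical=[A,B,m,D,E], logical=[A,B,m,D,E]
After op 4 (rotate(-3)): offset=2, physical=[A,B,m,D,E], logical=[m,D,E,A,B]
After op 5 (rotate(-2)): offset=0, physical=[A,B,m,D,E], logical=[A,B,m,D,E]
After op 6 (replace(2, 'd')): offset=0, physical=[A,B,d,D,E], logical=[A,B,d,D,E]
After op 7 (swap(0, 2)): offset=0, physical=[d,B,A,D,E], logical=[d,B,A,D,E]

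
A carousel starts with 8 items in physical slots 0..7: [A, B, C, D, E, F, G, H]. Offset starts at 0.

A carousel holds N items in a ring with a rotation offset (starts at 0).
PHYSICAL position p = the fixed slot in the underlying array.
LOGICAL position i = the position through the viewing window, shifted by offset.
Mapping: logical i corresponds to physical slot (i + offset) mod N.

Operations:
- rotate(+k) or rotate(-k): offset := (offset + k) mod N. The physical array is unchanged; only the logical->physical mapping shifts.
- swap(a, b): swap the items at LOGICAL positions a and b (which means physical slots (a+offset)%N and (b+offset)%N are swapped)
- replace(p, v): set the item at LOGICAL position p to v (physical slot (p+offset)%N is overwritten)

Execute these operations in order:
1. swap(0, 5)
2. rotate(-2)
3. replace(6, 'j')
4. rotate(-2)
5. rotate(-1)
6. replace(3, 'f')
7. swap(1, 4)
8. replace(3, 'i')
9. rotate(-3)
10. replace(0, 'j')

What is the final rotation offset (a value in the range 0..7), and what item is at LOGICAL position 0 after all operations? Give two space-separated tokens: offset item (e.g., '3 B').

Answer: 0 j

Derivation:
After op 1 (swap(0, 5)): offset=0, physical=[F,B,C,D,E,A,G,H], logical=[F,B,C,D,E,A,G,H]
After op 2 (rotate(-2)): offset=6, physical=[F,B,C,D,E,A,G,H], logical=[G,H,F,B,C,D,E,A]
After op 3 (replace(6, 'j')): offset=6, physical=[F,B,C,D,j,A,G,H], logical=[G,H,F,B,C,D,j,A]
After op 4 (rotate(-2)): offset=4, physical=[F,B,C,D,j,A,G,H], logical=[j,A,G,H,F,B,C,D]
After op 5 (rotate(-1)): offset=3, physical=[F,B,C,D,j,A,G,H], logical=[D,j,A,G,H,F,B,C]
After op 6 (replace(3, 'f')): offset=3, physical=[F,B,C,D,j,A,f,H], logical=[D,j,A,f,H,F,B,C]
After op 7 (swap(1, 4)): offset=3, physical=[F,B,C,D,H,A,f,j], logical=[D,H,A,f,j,F,B,C]
After op 8 (replace(3, 'i')): offset=3, physical=[F,B,C,D,H,A,i,j], logical=[D,H,A,i,j,F,B,C]
After op 9 (rotate(-3)): offset=0, physical=[F,B,C,D,H,A,i,j], logical=[F,B,C,D,H,A,i,j]
After op 10 (replace(0, 'j')): offset=0, physical=[j,B,C,D,H,A,i,j], logical=[j,B,C,D,H,A,i,j]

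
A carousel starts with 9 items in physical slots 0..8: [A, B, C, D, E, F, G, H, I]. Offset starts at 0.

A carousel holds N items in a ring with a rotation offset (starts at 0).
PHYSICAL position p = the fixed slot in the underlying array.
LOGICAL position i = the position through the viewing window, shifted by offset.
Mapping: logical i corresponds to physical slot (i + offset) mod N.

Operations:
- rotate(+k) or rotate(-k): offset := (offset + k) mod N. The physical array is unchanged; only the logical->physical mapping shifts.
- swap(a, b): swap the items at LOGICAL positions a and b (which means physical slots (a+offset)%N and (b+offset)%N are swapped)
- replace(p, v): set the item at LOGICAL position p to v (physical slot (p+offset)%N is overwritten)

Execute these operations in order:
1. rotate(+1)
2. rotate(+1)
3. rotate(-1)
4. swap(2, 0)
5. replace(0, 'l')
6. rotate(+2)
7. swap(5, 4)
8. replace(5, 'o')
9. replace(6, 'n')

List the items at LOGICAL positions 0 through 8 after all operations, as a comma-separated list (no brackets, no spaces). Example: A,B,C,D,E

Answer: B,E,F,G,I,o,n,l,C

Derivation:
After op 1 (rotate(+1)): offset=1, physical=[A,B,C,D,E,F,G,H,I], logical=[B,C,D,E,F,G,H,I,A]
After op 2 (rotate(+1)): offset=2, physical=[A,B,C,D,E,F,G,H,I], logical=[C,D,E,F,G,H,I,A,B]
After op 3 (rotate(-1)): offset=1, physical=[A,B,C,D,E,F,G,H,I], logical=[B,C,D,E,F,G,H,I,A]
After op 4 (swap(2, 0)): offset=1, physical=[A,D,C,B,E,F,G,H,I], logical=[D,C,B,E,F,G,H,I,A]
After op 5 (replace(0, 'l')): offset=1, physical=[A,l,C,B,E,F,G,H,I], logical=[l,C,B,E,F,G,H,I,A]
After op 6 (rotate(+2)): offset=3, physical=[A,l,C,B,E,F,G,H,I], logical=[B,E,F,G,H,I,A,l,C]
After op 7 (swap(5, 4)): offset=3, physical=[A,l,C,B,E,F,G,I,H], logical=[B,E,F,G,I,H,A,l,C]
After op 8 (replace(5, 'o')): offset=3, physical=[A,l,C,B,E,F,G,I,o], logical=[B,E,F,G,I,o,A,l,C]
After op 9 (replace(6, 'n')): offset=3, physical=[n,l,C,B,E,F,G,I,o], logical=[B,E,F,G,I,o,n,l,C]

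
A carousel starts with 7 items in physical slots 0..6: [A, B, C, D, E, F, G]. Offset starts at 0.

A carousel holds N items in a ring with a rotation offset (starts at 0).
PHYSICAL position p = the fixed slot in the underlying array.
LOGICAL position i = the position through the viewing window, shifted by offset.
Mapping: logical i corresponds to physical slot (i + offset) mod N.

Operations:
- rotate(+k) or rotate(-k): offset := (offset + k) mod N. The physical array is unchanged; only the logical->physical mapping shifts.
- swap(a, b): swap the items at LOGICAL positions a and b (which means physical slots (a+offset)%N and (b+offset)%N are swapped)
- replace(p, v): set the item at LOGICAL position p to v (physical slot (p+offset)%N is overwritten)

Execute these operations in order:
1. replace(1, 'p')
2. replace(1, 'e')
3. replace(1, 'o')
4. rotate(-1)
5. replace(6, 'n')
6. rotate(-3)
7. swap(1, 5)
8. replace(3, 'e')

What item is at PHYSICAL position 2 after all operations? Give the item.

After op 1 (replace(1, 'p')): offset=0, physical=[A,p,C,D,E,F,G], logical=[A,p,C,D,E,F,G]
After op 2 (replace(1, 'e')): offset=0, physical=[A,e,C,D,E,F,G], logical=[A,e,C,D,E,F,G]
After op 3 (replace(1, 'o')): offset=0, physical=[A,o,C,D,E,F,G], logical=[A,o,C,D,E,F,G]
After op 4 (rotate(-1)): offset=6, physical=[A,o,C,D,E,F,G], logical=[G,A,o,C,D,E,F]
After op 5 (replace(6, 'n')): offset=6, physical=[A,o,C,D,E,n,G], logical=[G,A,o,C,D,E,n]
After op 6 (rotate(-3)): offset=3, physical=[A,o,C,D,E,n,G], logical=[D,E,n,G,A,o,C]
After op 7 (swap(1, 5)): offset=3, physical=[A,E,C,D,o,n,G], logical=[D,o,n,G,A,E,C]
After op 8 (replace(3, 'e')): offset=3, physical=[A,E,C,D,o,n,e], logical=[D,o,n,e,A,E,C]

Answer: C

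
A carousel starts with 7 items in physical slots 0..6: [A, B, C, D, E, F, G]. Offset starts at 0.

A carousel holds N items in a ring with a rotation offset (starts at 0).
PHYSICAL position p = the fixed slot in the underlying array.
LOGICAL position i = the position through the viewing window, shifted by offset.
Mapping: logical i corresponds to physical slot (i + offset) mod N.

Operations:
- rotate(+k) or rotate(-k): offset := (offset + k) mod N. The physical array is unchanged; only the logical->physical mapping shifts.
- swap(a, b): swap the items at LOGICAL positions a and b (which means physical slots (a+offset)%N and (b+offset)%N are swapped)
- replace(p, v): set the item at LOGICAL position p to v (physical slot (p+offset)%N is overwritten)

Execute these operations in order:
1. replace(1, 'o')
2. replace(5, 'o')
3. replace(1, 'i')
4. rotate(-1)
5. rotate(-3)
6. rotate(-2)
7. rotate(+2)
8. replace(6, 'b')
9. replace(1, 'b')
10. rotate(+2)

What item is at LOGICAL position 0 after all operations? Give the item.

After op 1 (replace(1, 'o')): offset=0, physical=[A,o,C,D,E,F,G], logical=[A,o,C,D,E,F,G]
After op 2 (replace(5, 'o')): offset=0, physical=[A,o,C,D,E,o,G], logical=[A,o,C,D,E,o,G]
After op 3 (replace(1, 'i')): offset=0, physical=[A,i,C,D,E,o,G], logical=[A,i,C,D,E,o,G]
After op 4 (rotate(-1)): offset=6, physical=[A,i,C,D,E,o,G], logical=[G,A,i,C,D,E,o]
After op 5 (rotate(-3)): offset=3, physical=[A,i,C,D,E,o,G], logical=[D,E,o,G,A,i,C]
After op 6 (rotate(-2)): offset=1, physical=[A,i,C,D,E,o,G], logical=[i,C,D,E,o,G,A]
After op 7 (rotate(+2)): offset=3, physical=[A,i,C,D,E,o,G], logical=[D,E,o,G,A,i,C]
After op 8 (replace(6, 'b')): offset=3, physical=[A,i,b,D,E,o,G], logical=[D,E,o,G,A,i,b]
After op 9 (replace(1, 'b')): offset=3, physical=[A,i,b,D,b,o,G], logical=[D,b,o,G,A,i,b]
After op 10 (rotate(+2)): offset=5, physical=[A,i,b,D,b,o,G], logical=[o,G,A,i,b,D,b]

Answer: o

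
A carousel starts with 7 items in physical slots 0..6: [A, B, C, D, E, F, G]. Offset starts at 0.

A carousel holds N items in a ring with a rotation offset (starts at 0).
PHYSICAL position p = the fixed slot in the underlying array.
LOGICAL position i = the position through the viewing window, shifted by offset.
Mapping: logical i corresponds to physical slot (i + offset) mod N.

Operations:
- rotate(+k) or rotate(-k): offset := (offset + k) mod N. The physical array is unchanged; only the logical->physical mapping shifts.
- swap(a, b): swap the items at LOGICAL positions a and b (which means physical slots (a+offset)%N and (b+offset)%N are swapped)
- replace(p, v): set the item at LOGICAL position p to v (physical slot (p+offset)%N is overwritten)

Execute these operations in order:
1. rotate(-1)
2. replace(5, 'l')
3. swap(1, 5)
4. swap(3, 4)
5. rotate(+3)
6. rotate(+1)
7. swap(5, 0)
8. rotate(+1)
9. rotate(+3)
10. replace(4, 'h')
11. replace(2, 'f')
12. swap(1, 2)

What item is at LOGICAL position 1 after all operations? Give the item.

After op 1 (rotate(-1)): offset=6, physical=[A,B,C,D,E,F,G], logical=[G,A,B,C,D,E,F]
After op 2 (replace(5, 'l')): offset=6, physical=[A,B,C,D,l,F,G], logical=[G,A,B,C,D,l,F]
After op 3 (swap(1, 5)): offset=6, physical=[l,B,C,D,A,F,G], logical=[G,l,B,C,D,A,F]
After op 4 (swap(3, 4)): offset=6, physical=[l,B,D,C,A,F,G], logical=[G,l,B,D,C,A,F]
After op 5 (rotate(+3)): offset=2, physical=[l,B,D,C,A,F,G], logical=[D,C,A,F,G,l,B]
After op 6 (rotate(+1)): offset=3, physical=[l,B,D,C,A,F,G], logical=[C,A,F,G,l,B,D]
After op 7 (swap(5, 0)): offset=3, physical=[l,C,D,B,A,F,G], logical=[B,A,F,G,l,C,D]
After op 8 (rotate(+1)): offset=4, physical=[l,C,D,B,A,F,G], logical=[A,F,G,l,C,D,B]
After op 9 (rotate(+3)): offset=0, physical=[l,C,D,B,A,F,G], logical=[l,C,D,B,A,F,G]
After op 10 (replace(4, 'h')): offset=0, physical=[l,C,D,B,h,F,G], logical=[l,C,D,B,h,F,G]
After op 11 (replace(2, 'f')): offset=0, physical=[l,C,f,B,h,F,G], logical=[l,C,f,B,h,F,G]
After op 12 (swap(1, 2)): offset=0, physical=[l,f,C,B,h,F,G], logical=[l,f,C,B,h,F,G]

Answer: f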